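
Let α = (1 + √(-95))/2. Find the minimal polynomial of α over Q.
m_α(x) = x^2 - x + 24

From 2α - 1 = √(-95), squaring gives (2α - 1)^2 = -95, i.e. 4α^2 - 4α + 1 = -95, so α^2 - α + (1 + 95)/4 = 0. Since -95 ≡ 1 (mod 4), (1 + 95)/4 = 24 ∈ Z. The polynomial x^2 - x + 24 has discriminant 1 - 4·(24) = -95, which is not a perfect square in Q (d = -95 is squarefree and ≠ 1), so x^2 - x + 24 is irreducible over Q. It is the minimal polynomial of α.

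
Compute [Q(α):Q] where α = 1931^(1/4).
[Q(α):Q] = 4

α is a root of x^4 - 1931. By Eisenstein's criterion at the prime p = 1931 (which divides the constant term 1931 but p^2 = 3728761 does not, since 1931 is squarefree), x^4 - 1931 is irreducible over Q. Hence [Q(α):Q] = 4.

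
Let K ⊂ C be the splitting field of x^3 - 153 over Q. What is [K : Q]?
[K : Q] = 6

The roots of x^3 - 153 are ∛153, ω∛153, ω^2∛153 where ω = e^(2πi/3) is a primitive cube root of unity, so K = Q(∛153, ω). Now [Q(∛153):Q] = 3 (since 153 is not a perfect cube, x^3 - 153 is irreducible) and [Q(ω):Q] = 2. Both 2 and 3 divide [K:Q], and [K:Q] ≤ 3·2 = 6, so [K:Q] = 6. (Equivalently: Q(∛153) ⊂ R but ω ∉ R, so [K : Q(∛153)] = 2.)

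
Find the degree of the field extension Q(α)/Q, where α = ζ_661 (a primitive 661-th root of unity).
[Q(α):Q] = 660

The minimal polynomial of ζ_661 over Q is the 661-th cyclotomic polynomial Φ_661(x), which is irreducible over Q and has degree φ(661) = 660. Hence [Q(α):Q] = φ(661) = 660.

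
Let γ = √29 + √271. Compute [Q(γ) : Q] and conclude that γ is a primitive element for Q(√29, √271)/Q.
[Q(γ) : Q] = 4 (equivalently, Q(γ) = Q(√29, √271))

Obviously Q(γ) ⊆ Q(√29, √271), and [Q(√29, √271):Q] = 4 (since 29, 271 are distinct squarefree integers > 1 with 7859 not a perfect square). To show equality we compute the minimal polynomial of γ. From γ = √29 + √271: γ^2 = 29 + 2√(7859) + 271 = 300 + 2√(7859), so γ^2 - 300 = 2√(7859); squaring, (γ^2 - 300)^2 = 4·7859, i.e. γ^4 - 600γ^2 + 90000 - 31436 = 0, i.e. γ^4 - 600γ^2 + 58564 = 0. So γ is a root of x^4 - 600x^2 + 58564. This polynomial is irreducible over Q: it has no rational root (each ±√29 ± √271 is irrational), and any factorization into two quadratics over Q would force √(7859) ∈ Q (pairing opposite roots) or √29, √271 ∈ Q (other pairings), all impossible. Hence [Q(γ):Q] = 4 = [Q(√29, √271):Q], so Q(γ) = Q(√29, √271).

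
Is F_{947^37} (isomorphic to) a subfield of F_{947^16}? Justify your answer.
No: F_{947^37} is not a subfield of F_{947^16}

F_{p^m} embeds in F_{p^n} iff m | n. Here 37 ∤ 16 (since 16 = 0·37 + 16 with remainder 16 ≠ 0), so F_{947^37} is not a subfield of F_{947^16}. Equivalently: if it were, the tower law would give 37 = [F_{947^37}:F_947] dividing [F_{947^16}:F_947] = 16, contradiction.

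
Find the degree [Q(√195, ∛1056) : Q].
[Q(√195, ∛1056) : Q] = 6

Let L = Q(√195, ∛1056). Since Q(√195) ⊂ L and [Q(√195):Q] = 2, the tower law gives 2 | [L:Q]. Likewise Q(∛1056) ⊂ L with [Q(∛1056):Q] = 3 (because 1056 is not a perfect cube), so 3 | [L:Q]. As gcd(2,3) = 1, [L:Q] is divisible by 6. Conversely L is generated over Q by √195 and ∛1056, so [L:Q] ≤ 2·3 = 6. Therefore [Q(√195, ∛1056) : Q] = 6.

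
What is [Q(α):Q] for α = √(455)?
[Q(α):Q] = 2

[Q(α):Q] equals the degree of the minimal polynomial of α. Here α^2 = 455 and x^2 - 455 is irreducible (d = 455 is squarefree, ≠ 1, hence not a square), so deg(m_α) = 2. Thus [Q(α):Q] = 2.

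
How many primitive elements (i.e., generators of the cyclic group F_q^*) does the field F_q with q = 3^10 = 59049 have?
There are φ(59048) = 26400 primitive elements

F_q^* is cyclic of order q - 1 = 59048. A cyclic group of order m has exactly φ(m) generators. Here m = 59048 = 2^3 · 11^2 · 61, so the number of primitive elements is φ(59048) = 26400.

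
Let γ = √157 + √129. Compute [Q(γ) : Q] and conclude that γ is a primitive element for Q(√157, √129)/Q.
[Q(γ) : Q] = 4 (equivalently, Q(γ) = Q(√157, √129))

Obviously Q(γ) ⊆ Q(√157, √129), and [Q(√157, √129):Q] = 4 (since 157, 129 are distinct squarefree integers > 1 with 20253 not a perfect square). To show equality we compute the minimal polynomial of γ. From γ = √157 + √129: γ^2 = 157 + 2√(20253) + 129 = 286 + 2√(20253), so γ^2 - 286 = 2√(20253); squaring, (γ^2 - 286)^2 = 4·20253, i.e. γ^4 - 572γ^2 + 81796 - 81012 = 0, i.e. γ^4 - 572γ^2 + 784 = 0. So γ is a root of x^4 - 572x^2 + 784. This polynomial is irreducible over Q: it has no rational root (each ±√157 ± √129 is irrational), and any factorization into two quadratics over Q would force √(20253) ∈ Q (pairing opposite roots) or √157, √129 ∈ Q (other pairings), all impossible. Hence [Q(γ):Q] = 4 = [Q(√157, √129):Q], so Q(γ) = Q(√157, √129).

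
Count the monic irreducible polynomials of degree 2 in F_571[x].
There are 162735 monic irreducible polynomials of degree 2 over F_571

Each element of F_{571^2} that lies in no proper subfield is a root of exactly one monic irreducible of degree 2 over F_571, and each such polynomial has 2 distinct roots in F_{571^2}. By Möbius inversion the count is N_571(2) = (1/2) Σ_{d|2} μ(2/d) · 571^d = (1/2)(μ(2)·571^1 + μ(1)·571^2) = 325470/2 = 162735.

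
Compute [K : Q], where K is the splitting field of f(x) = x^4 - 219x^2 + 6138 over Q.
[K : Q] = 4

Solving the quadratic in x^2: x^2 = (219 ± √(219^2 - 4·6138))/2 = (219 ± √23409)/2 = (219 ± 153)/2, giving x^2 = 33 or x^2 = 186. So f(x) = (x^2 - 33)(x^2 - 186) and the roots of f are ±√33, ±√186. Hence the splitting field is K = Q(√33, √186). Since 33 and 186 are distinct squarefree integers > 1, their product 6138 is not a perfect square, so √186 ∉ Q(√33). By the tower law [K:Q] = [Q(√33,√186):Q(√33)] · [Q(√33):Q] = 2 · 2 = 4.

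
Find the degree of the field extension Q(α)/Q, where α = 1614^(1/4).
[Q(α):Q] = 4

α is a root of x^4 - 1614. By Eisenstein's criterion at the prime p = 2 (which divides the constant term 1614 but p^2 = 4 does not, since 1614 is squarefree), x^4 - 1614 is irreducible over Q. Hence [Q(α):Q] = 4.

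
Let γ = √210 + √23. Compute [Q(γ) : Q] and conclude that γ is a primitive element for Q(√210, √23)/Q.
[Q(γ) : Q] = 4 (equivalently, Q(γ) = Q(√210, √23))

Obviously Q(γ) ⊆ Q(√210, √23), and [Q(√210, √23):Q] = 4 (since 210, 23 are distinct squarefree integers > 1 with 4830 not a perfect square). To show equality we compute the minimal polynomial of γ. From γ = √210 + √23: γ^2 = 210 + 2√(4830) + 23 = 233 + 2√(4830), so γ^2 - 233 = 2√(4830); squaring, (γ^2 - 233)^2 = 4·4830, i.e. γ^4 - 466γ^2 + 54289 - 19320 = 0, i.e. γ^4 - 466γ^2 + 34969 = 0. So γ is a root of x^4 - 466x^2 + 34969. This polynomial is irreducible over Q: it has no rational root (each ±√210 ± √23 is irrational), and any factorization into two quadratics over Q would force √(4830) ∈ Q (pairing opposite roots) or √210, √23 ∈ Q (other pairings), all impossible. Hence [Q(γ):Q] = 4 = [Q(√210, √23):Q], so Q(γ) = Q(√210, √23).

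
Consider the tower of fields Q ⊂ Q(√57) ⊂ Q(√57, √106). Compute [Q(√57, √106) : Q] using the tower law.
[Q(√57, √106) : Q] = 4

[Q(√57):Q] = 2 (min poly x^2 - 57, irreducible since 57 is squarefree > 1). For the top step, suppose √106 ∈ Q(√57), say √106 = c + d√57 with c, d ∈ Q. Squaring: 106 = c^2 + 57d^2 + 2cd√57. Since √57 ∉ Q this forces 2cd = 0. If d = 0 then √106 = c ∈ Q, contradicting 106 squarefree > 1. If c = 0 then 106 = 57d^2, so 57·106 = (57d)^2 is a perfect square in Q — but 57·106 = 6042 is not a perfect square (since 57 and 106 are distinct squarefree integers). Contradiction. Hence √106 ∉ Q(√57), so x^2 - 106 stays irreducible over Q(√57) and [Q(√57, √106) : Q(√57)] = 2. By the tower law, [Q(√57, √106) : Q] = 2 · 2 = 4.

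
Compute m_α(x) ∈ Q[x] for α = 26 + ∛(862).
m_α(x) = x^3 - 78x^2 + 2028x - 18438

Set β = α - 26 = ∛(862), so β^3 = 862. Then (α - 26)^3 - 862 = 0, i.e. α is a root of g(x) = (x - 26)^3 - 862 = x^3 - 78x^2 + 2028x - 18438. Since g(x) = h(x - 26) where h(x) = x^3 - 862, and h is irreducible over Q (because 862 is not a perfect cube, so h has no rational root, and a monic cubic with no rational root is irreducible), g is also irreducible (irreducibility is preserved under the substitution x → x - 26). Hence m_α(x) = x^3 - 78x^2 + 2028x - 18438.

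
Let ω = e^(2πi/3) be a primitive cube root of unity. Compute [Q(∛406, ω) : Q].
[Q(∛406, ω) : Q] = 6

[Q(∛406):Q] = 3 (min poly x^3 - 406, irreducible since 406 is not a perfect cube). [Q(ω):Q] = 2 (min poly x^2 + x + 1). Since Q(∛406) ⊂ R and ω ∉ R, we have ω ∉ Q(∛406), so x^2 + x + 1 remains irreducible over Q(∛406) and [Q(∛406, ω) : Q(∛406)] = 2. By the tower law, [Q(∛406, ω) : Q] = 3 · 2 = 6. (In fact Q(∛406, ω) is the splitting field of x^3 - 406 over Q.)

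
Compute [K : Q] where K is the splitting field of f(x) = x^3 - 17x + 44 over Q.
[K : Q] = 6

By the rational root test, any rational root of the monic integer polynomial f(x) = x^3 - 17x + 44 must be an integer dividing the constant term 44, i.e. one of ±{1, 2, 4, 11, 22, 44}. Evaluating: f(1) = 28, f(-1) = 60, f(2) = 18, f(-2) = 70, f(4) = 40, f(-4) = 48, f(11) = 1188, f(-11) = -1100, f(22) = 10318, f(-22) = -10230, f(44) = 84480, f(-44) = -84392; none is 0, so f has no rational root and is therefore irreducible over Q (a cubic with no linear factor over a field is irreducible). For an irreducible cubic, the Galois group is A_3 or S_3 according as the discriminant disc(f) = -4a^3 - 27b^2 = -4·(-17)^3 - 27·(44)^2 = -32620 is or is not a square in Q. Here disc(f) = -32620 is not a perfect square in Q, so the Galois group of f over Q is not contained in A_3 and must be all of S_3. The splitting field has degree |S_3| = 6 over Q, so [K : Q] = 6.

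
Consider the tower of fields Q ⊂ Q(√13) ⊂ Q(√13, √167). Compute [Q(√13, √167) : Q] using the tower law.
[Q(√13, √167) : Q] = 4

[Q(√13):Q] = 2 (min poly x^2 - 13, irreducible since 13 is squarefree > 1). For the top step, suppose √167 ∈ Q(√13), say √167 = c + d√13 with c, d ∈ Q. Squaring: 167 = c^2 + 13d^2 + 2cd√13. Since √13 ∉ Q this forces 2cd = 0. If d = 0 then √167 = c ∈ Q, contradicting 167 squarefree > 1. If c = 0 then 167 = 13d^2, so 13·167 = (13d)^2 is a perfect square in Q — but 13·167 = 2171 is not a perfect square (since 13 and 167 are distinct squarefree integers). Contradiction. Hence √167 ∉ Q(√13), so x^2 - 167 stays irreducible over Q(√13) and [Q(√13, √167) : Q(√13)] = 2. By the tower law, [Q(√13, √167) : Q] = 2 · 2 = 4.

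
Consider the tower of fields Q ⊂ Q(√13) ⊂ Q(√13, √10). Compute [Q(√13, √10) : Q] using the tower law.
[Q(√13, √10) : Q] = 4

[Q(√13):Q] = 2 (min poly x^2 - 13, irreducible since 13 is squarefree > 1). For the top step, suppose √10 ∈ Q(√13), say √10 = c + d√13 with c, d ∈ Q. Squaring: 10 = c^2 + 13d^2 + 2cd√13. Since √13 ∉ Q this forces 2cd = 0. If d = 0 then √10 = c ∈ Q, contradicting 10 squarefree > 1. If c = 0 then 10 = 13d^2, so 13·10 = (13d)^2 is a perfect square in Q — but 13·10 = 130 is not a perfect square (since 13 and 10 are distinct squarefree integers). Contradiction. Hence √10 ∉ Q(√13), so x^2 - 10 stays irreducible over Q(√13) and [Q(√13, √10) : Q(√13)] = 2. By the tower law, [Q(√13, √10) : Q] = 2 · 2 = 4.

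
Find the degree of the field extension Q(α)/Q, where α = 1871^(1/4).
[Q(α):Q] = 4

α is a root of x^4 - 1871. By Eisenstein's criterion at the prime p = 1871 (which divides the constant term 1871 but p^2 = 3500641 does not, since 1871 is squarefree), x^4 - 1871 is irreducible over Q. Hence [Q(α):Q] = 4.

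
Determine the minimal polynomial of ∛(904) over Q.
m_α(x) = x^3 - 904

α satisfies α^3 = 904, so x^3 - 904 annihilates α. By the rational root test, a rational root p/q (in lowest terms) of x^3 - 904 would satisfy p^3 = 904 q^3, forcing q = 1 and p^3 = 904; but 904 is not a perfect cube, contradiction. A monic cubic over Q with no rational root is irreducible (any nontrivial factorization would include a linear factor). Hence x^3 - 904 is the minimal polynomial of α, and in particular [Q(α):Q] = 3.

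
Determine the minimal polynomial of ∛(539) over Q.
m_α(x) = x^3 - 539

α satisfies α^3 = 539, so x^3 - 539 annihilates α. By the rational root test, a rational root p/q (in lowest terms) of x^3 - 539 would satisfy p^3 = 539 q^3, forcing q = 1 and p^3 = 539; but 539 is not a perfect cube, contradiction. A monic cubic over Q with no rational root is irreducible (any nontrivial factorization would include a linear factor). Hence x^3 - 539 is the minimal polynomial of α, and in particular [Q(α):Q] = 3.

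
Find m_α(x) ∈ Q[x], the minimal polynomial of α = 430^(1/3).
m_α(x) = x^3 - 430

α satisfies α^3 = 430, so x^3 - 430 annihilates α. By the rational root test, a rational root p/q (in lowest terms) of x^3 - 430 would satisfy p^3 = 430 q^3, forcing q = 1 and p^3 = 430; but 430 is not a perfect cube, contradiction. A monic cubic over Q with no rational root is irreducible (any nontrivial factorization would include a linear factor). Hence x^3 - 430 is the minimal polynomial of α, and in particular [Q(α):Q] = 3.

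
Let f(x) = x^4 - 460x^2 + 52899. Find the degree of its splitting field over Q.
[K : Q] = 4

Solving the quadratic in x^2: x^2 = (460 ± √(460^2 - 4·52899))/2 = (460 ± √4)/2 = (460 ± 2)/2, giving x^2 = 231 or x^2 = 229. So f(x) = (x^2 - 231)(x^2 - 229) and the roots of f are ±√231, ±√229. Hence the splitting field is K = Q(√231, √229). Since 231 and 229 are distinct squarefree integers > 1, their product 52899 is not a perfect square, so √229 ∉ Q(√231). By the tower law [K:Q] = [Q(√231,√229):Q(√231)] · [Q(√231):Q] = 2 · 2 = 4.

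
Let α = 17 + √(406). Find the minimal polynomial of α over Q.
m_α(x) = x^2 - 34x - 117

From α - 17 = √(406), squaring gives (α - 17)^2 = 406, i.e. α^2 - 34α + 289 = 406, so α^2 - 34α - 117 = 0. The discriminant of x^2 - 34x - 117 is (-34)^2 - 4·(-117) = 1156 + 468 = 1624, and 4·(406) is not a perfect square in Q since 406 is squarefree and ≠ 1. Hence x^2 - 34x - 117 is irreducible over Q and is the minimal polynomial of α.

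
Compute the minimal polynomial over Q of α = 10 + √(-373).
m_α(x) = x^2 - 20x + 473

From α - 10 = √(-373), squaring gives (α - 10)^2 = -373, i.e. α^2 - 20α + 100 = -373, so α^2 - 20α + 473 = 0. The discriminant of x^2 - 20x + 473 is (-20)^2 - 4·(473) = 400 - 1892 = -1492, and 4·(-373) is not a perfect square in Q since -373 is squarefree and ≠ 1. Hence x^2 - 20x + 473 is irreducible over Q and is the minimal polynomial of α.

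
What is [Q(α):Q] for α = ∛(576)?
[Q(α):Q] = 3

The minimal polynomial of α is x^3 - 576, irreducible over Q since 576 is not a perfect cube (so x^3 - 576 has no rational root). Hence [Q(α):Q] = deg(m_α) = 3.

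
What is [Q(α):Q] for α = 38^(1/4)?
[Q(α):Q] = 4

α is a root of x^4 - 38. By Eisenstein's criterion at the prime p = 2 (which divides the constant term 38 but p^2 = 4 does not, since 38 is squarefree), x^4 - 38 is irreducible over Q. Hence [Q(α):Q] = 4.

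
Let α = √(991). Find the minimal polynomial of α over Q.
m_α(x) = x^2 - 991

α satisfies α^2 - 991 = 0, so x^2 - 991 annihilates α. Since d = 991 is squarefree and ≠ 1, it is not a perfect square in Q, so x^2 - 991 has no rational root and is therefore irreducible over Q (a degree-2 polynomial over a field is irreducible iff it has no root). Hence m_α(x) = x^2 - 991.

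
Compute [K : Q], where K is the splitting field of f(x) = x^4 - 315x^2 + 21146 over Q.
[K : Q] = 4

Solving the quadratic in x^2: x^2 = (315 ± √(315^2 - 4·21146))/2 = (315 ± √14641)/2 = (315 ± 121)/2, giving x^2 = 218 or x^2 = 97. So f(x) = (x^2 - 218)(x^2 - 97) and the roots of f are ±√218, ±√97. Hence the splitting field is K = Q(√218, √97). Since 218 and 97 are distinct squarefree integers > 1, their product 21146 is not a perfect square, so √97 ∉ Q(√218). By the tower law [K:Q] = [Q(√218,√97):Q(√218)] · [Q(√218):Q] = 2 · 2 = 4.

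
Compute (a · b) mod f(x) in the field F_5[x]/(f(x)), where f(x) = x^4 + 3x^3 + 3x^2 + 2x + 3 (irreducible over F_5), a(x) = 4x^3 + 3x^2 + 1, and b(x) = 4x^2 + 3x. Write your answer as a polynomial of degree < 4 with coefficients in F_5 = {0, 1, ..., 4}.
a · b ≡ 3x^3 + 4x^2 + 3x + 2 (mod f(x))

Multiply in F_5[x]: a(x)·b(x) = (4x^3 + 3x^2 + 1)·(4x^2 + 3x) = x^5 + 4x^4 + 4x^3 + 4x^2 + 3x. This has degree ≥ 4, so divide by f(x) over F_5: x^5 + 4x^4 + 4x^3 + 4x^2 + 3x = (x + 1)·(x^4 + 3x^3 + 3x^2 + 2x + 3) + (3x^3 + 4x^2 + 3x + 2). Hence a·b ≡ 3x^3 + 4x^2 + 3x + 2 (mod f). (F_5[x]/(f) is a field with 5^4 = 625 elements since f is irreducible of degree 4.)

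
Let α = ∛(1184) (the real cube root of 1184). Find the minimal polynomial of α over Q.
m_α(x) = x^3 - 1184

α satisfies α^3 = 1184, so x^3 - 1184 annihilates α. By the rational root test, a rational root p/q (in lowest terms) of x^3 - 1184 would satisfy p^3 = 1184 q^3, forcing q = 1 and p^3 = 1184; but 1184 is not a perfect cube, contradiction. A monic cubic over Q with no rational root is irreducible (any nontrivial factorization would include a linear factor). Hence x^3 - 1184 is the minimal polynomial of α, and in particular [Q(α):Q] = 3.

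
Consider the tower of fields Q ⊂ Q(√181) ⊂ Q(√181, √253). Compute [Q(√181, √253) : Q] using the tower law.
[Q(√181, √253) : Q] = 4

[Q(√181):Q] = 2 (min poly x^2 - 181, irreducible since 181 is squarefree > 1). For the top step, suppose √253 ∈ Q(√181), say √253 = c + d√181 with c, d ∈ Q. Squaring: 253 = c^2 + 181d^2 + 2cd√181. Since √181 ∉ Q this forces 2cd = 0. If d = 0 then √253 = c ∈ Q, contradicting 253 squarefree > 1. If c = 0 then 253 = 181d^2, so 181·253 = (181d)^2 is a perfect square in Q — but 181·253 = 45793 is not a perfect square (since 181 and 253 are distinct squarefree integers). Contradiction. Hence √253 ∉ Q(√181), so x^2 - 253 stays irreducible over Q(√181) and [Q(√181, √253) : Q(√181)] = 2. By the tower law, [Q(√181, √253) : Q] = 2 · 2 = 4.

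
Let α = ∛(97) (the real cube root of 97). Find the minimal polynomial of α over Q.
m_α(x) = x^3 - 97

α satisfies α^3 = 97, so x^3 - 97 annihilates α. By the rational root test, a rational root p/q (in lowest terms) of x^3 - 97 would satisfy p^3 = 97 q^3, forcing q = 1 and p^3 = 97; but 97 is not a perfect cube, contradiction. A monic cubic over Q with no rational root is irreducible (any nontrivial factorization would include a linear factor). Hence x^3 - 97 is the minimal polynomial of α, and in particular [Q(α):Q] = 3.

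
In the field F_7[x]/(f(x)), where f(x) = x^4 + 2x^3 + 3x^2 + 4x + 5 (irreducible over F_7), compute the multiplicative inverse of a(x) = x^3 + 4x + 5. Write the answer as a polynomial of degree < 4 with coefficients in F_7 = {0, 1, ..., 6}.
a(x)^(-1) ≡ 2x^3 + x^2 + 3x (mod f(x))

Since f is irreducible over F_7, F_7[x]/(f) is a field and a(x) ≠ 0 has an inverse. Apply the extended Euclidean algorithm to f(x) and a(x) in F_7[x]: f(x) = (x + 2)·a(x) + (6x^2 + 5x + 2);  a(x) = (6x + 2)·(6x^2 + 5x + 2) + (3x + 1);  (6x^2 + 5x + 2) = (2x + 1)·(3x + 1) + (1). The last nonzero remainder is the constant 1 = gcd(f, a) in F_7. Back-substituting through the division chain expresses 1 = s(x)·a(x) + t(x)·f(x) with s(x) ≡ 2x^3 + x^2 + 3x (mod f), so a(x)^(-1) ≡ s(x) = 2x^3 + x^2 + 3x (mod f). Check: (x^3 + 4x + 5)·(2x^3 + x^2 + 3x) = 2x^6 + x^5 + 4x^4 + 3x^2 + x ≡ 1 (mod x^4 + 2x^3 + 3x^2 + 4x + 5).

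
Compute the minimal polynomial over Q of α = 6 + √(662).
m_α(x) = x^2 - 12x - 626

From α - 6 = √(662), squaring gives (α - 6)^2 = 662, i.e. α^2 - 12α + 36 = 662, so α^2 - 12α - 626 = 0. The discriminant of x^2 - 12x - 626 is (-12)^2 - 4·(-626) = 144 + 2504 = 2648, and 4·(662) is not a perfect square in Q since 662 is squarefree and ≠ 1. Hence x^2 - 12x - 626 is irreducible over Q and is the minimal polynomial of α.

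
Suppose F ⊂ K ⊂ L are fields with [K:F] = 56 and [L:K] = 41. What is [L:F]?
[L:F] = 2296

The tower law says that for any tower of field extensions F ⊂ K ⊂ L with finite degrees, [L:F] = [L:K] · [K:F]. Here this gives [L:F] = 41 · 56 = 2296.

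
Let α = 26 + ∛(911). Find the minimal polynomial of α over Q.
m_α(x) = x^3 - 78x^2 + 2028x - 18487

Set β = α - 26 = ∛(911), so β^3 = 911. Then (α - 26)^3 - 911 = 0, i.e. α is a root of g(x) = (x - 26)^3 - 911 = x^3 - 78x^2 + 2028x - 18487. Since g(x) = h(x - 26) where h(x) = x^3 - 911, and h is irreducible over Q (because 911 is not a perfect cube, so h has no rational root, and a monic cubic with no rational root is irreducible), g is also irreducible (irreducibility is preserved under the substitution x → x - 26). Hence m_α(x) = x^3 - 78x^2 + 2028x - 18487.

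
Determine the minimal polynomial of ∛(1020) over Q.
m_α(x) = x^3 - 1020

α satisfies α^3 = 1020, so x^3 - 1020 annihilates α. By the rational root test, a rational root p/q (in lowest terms) of x^3 - 1020 would satisfy p^3 = 1020 q^3, forcing q = 1 and p^3 = 1020; but 1020 is not a perfect cube, contradiction. A monic cubic over Q with no rational root is irreducible (any nontrivial factorization would include a linear factor). Hence x^3 - 1020 is the minimal polynomial of α, and in particular [Q(α):Q] = 3.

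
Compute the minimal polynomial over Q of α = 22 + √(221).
m_α(x) = x^2 - 44x + 263

From α - 22 = √(221), squaring gives (α - 22)^2 = 221, i.e. α^2 - 44α + 484 = 221, so α^2 - 44α + 263 = 0. The discriminant of x^2 - 44x + 263 is (-44)^2 - 4·(263) = 1936 - 1052 = 884, and 4·(221) is not a perfect square in Q since 221 is squarefree and ≠ 1. Hence x^2 - 44x + 263 is irreducible over Q and is the minimal polynomial of α.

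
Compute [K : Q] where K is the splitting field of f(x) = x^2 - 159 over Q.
[K : Q] = 2

f(x) = x^2 - 159 factors as (x - √159)(x + √159). The splitting field is K = Q(√159). Since 159 is squarefree and > 1, it is not a perfect square, so x^2 - 159 is irreducible over Q and [Q(√159) : Q] = 2. Hence [K : Q] = 2.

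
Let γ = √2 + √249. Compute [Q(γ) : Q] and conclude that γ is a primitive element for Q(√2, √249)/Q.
[Q(γ) : Q] = 4 (equivalently, Q(γ) = Q(√2, √249))

Obviously Q(γ) ⊆ Q(√2, √249), and [Q(√2, √249):Q] = 4 (since 2, 249 are distinct squarefree integers > 1 with 498 not a perfect square). To show equality we compute the minimal polynomial of γ. From γ = √2 + √249: γ^2 = 2 + 2√(498) + 249 = 251 + 2√(498), so γ^2 - 251 = 2√(498); squaring, (γ^2 - 251)^2 = 4·498, i.e. γ^4 - 502γ^2 + 63001 - 1992 = 0, i.e. γ^4 - 502γ^2 + 61009 = 0. So γ is a root of x^4 - 502x^2 + 61009. This polynomial is irreducible over Q: it has no rational root (each ±√2 ± √249 is irrational), and any factorization into two quadratics over Q would force √(498) ∈ Q (pairing opposite roots) or √2, √249 ∈ Q (other pairings), all impossible. Hence [Q(γ):Q] = 4 = [Q(√2, √249):Q], so Q(γ) = Q(√2, √249).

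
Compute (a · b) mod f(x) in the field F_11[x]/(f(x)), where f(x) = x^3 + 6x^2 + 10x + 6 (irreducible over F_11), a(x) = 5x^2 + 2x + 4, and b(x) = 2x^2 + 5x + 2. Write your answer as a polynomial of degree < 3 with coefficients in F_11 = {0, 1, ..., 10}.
a · b ≡ 4x^2 + 10x + 7 (mod f(x))

Multiply in F_11[x]: a(x)·b(x) = (5x^2 + 2x + 4)·(2x^2 + 5x + 2) = 10x^4 + 7x^3 + 6x^2 + 2x + 8. This has degree ≥ 3, so divide by f(x) over F_11: 10x^4 + 7x^3 + 6x^2 + 2x + 8 = (10x + 2)·(x^3 + 6x^2 + 10x + 6) + (4x^2 + 10x + 7). Hence a·b ≡ 4x^2 + 10x + 7 (mod f). (F_11[x]/(f) is a field with 11^3 = 1331 elements since f is irreducible of degree 3.)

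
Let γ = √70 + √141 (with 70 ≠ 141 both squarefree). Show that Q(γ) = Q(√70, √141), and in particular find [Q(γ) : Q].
[Q(γ) : Q] = 4 (equivalently, Q(γ) = Q(√70, √141))

Obviously Q(γ) ⊆ Q(√70, √141), and [Q(√70, √141):Q] = 4 (since 70, 141 are distinct squarefree integers > 1 with 9870 not a perfect square). To show equality we compute the minimal polynomial of γ. From γ = √70 + √141: γ^2 = 70 + 2√(9870) + 141 = 211 + 2√(9870), so γ^2 - 211 = 2√(9870); squaring, (γ^2 - 211)^2 = 4·9870, i.e. γ^4 - 422γ^2 + 44521 - 39480 = 0, i.e. γ^4 - 422γ^2 + 5041 = 0. So γ is a root of x^4 - 422x^2 + 5041. This polynomial is irreducible over Q: it has no rational root (each ±√70 ± √141 is irrational), and any factorization into two quadratics over Q would force √(9870) ∈ Q (pairing opposite roots) or √70, √141 ∈ Q (other pairings), all impossible. Hence [Q(γ):Q] = 4 = [Q(√70, √141):Q], so Q(γ) = Q(√70, √141).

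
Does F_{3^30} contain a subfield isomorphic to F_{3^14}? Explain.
No: F_{3^14} is not a subfield of F_{3^30}

F_{p^m} embeds in F_{p^n} iff m | n. Here 14 ∤ 30 (since 30 = 2·14 + 2 with remainder 2 ≠ 0), so F_{3^14} is not a subfield of F_{3^30}. Equivalently: if it were, the tower law would give 14 = [F_{3^14}:F_3] dividing [F_{3^30}:F_3] = 30, contradiction.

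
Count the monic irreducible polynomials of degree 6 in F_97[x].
There are 138828513824 monic irreducible polynomials of degree 6 over F_97

Each element of F_{97^6} that lies in no proper subfield is a root of exactly one monic irreducible of degree 6 over F_97, and each such polynomial has 6 distinct roots in F_{97^6}. By Möbius inversion the count is N_97(6) = (1/6) Σ_{d|6} μ(6/d) · 97^d = (1/6)(μ(6)·97^1 + μ(3)·97^2 + μ(2)·97^3 + μ(1)·97^6) = 832971082944/6 = 138828513824.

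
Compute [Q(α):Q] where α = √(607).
[Q(α):Q] = 2

[Q(α):Q] equals the degree of the minimal polynomial of α. Here α^2 = 607 and x^2 - 607 is irreducible (d = 607 is squarefree, ≠ 1, hence not a square), so deg(m_α) = 2. Thus [Q(α):Q] = 2.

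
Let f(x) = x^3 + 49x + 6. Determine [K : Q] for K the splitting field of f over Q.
[K : Q] = 6

By the rational root test, any rational root of the monic integer polynomial f(x) = x^3 + 49x + 6 must be an integer dividing the constant term 6, i.e. one of ±{1, 2, 3, 6}. Evaluating: f(1) = 56, f(-1) = -44, f(2) = 112, f(-2) = -100, f(3) = 180, f(-3) = -168, f(6) = 516, f(-6) = -504; none is 0, so f has no rational root and is therefore irreducible over Q (a cubic with no linear factor over a field is irreducible). For an irreducible cubic, the Galois group is A_3 or S_3 according as the discriminant disc(f) = -4a^3 - 27b^2 = -4·(49)^3 - 27·(6)^2 = -471568 is or is not a square in Q. Here disc(f) = -471568 is not a perfect square in Q, so the Galois group of f over Q is not contained in A_3 and must be all of S_3. The splitting field has degree |S_3| = 6 over Q, so [K : Q] = 6.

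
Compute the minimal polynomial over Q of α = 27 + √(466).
m_α(x) = x^2 - 54x + 263

From α - 27 = √(466), squaring gives (α - 27)^2 = 466, i.e. α^2 - 54α + 729 = 466, so α^2 - 54α + 263 = 0. The discriminant of x^2 - 54x + 263 is (-54)^2 - 4·(263) = 2916 - 1052 = 1864, and 4·(466) is not a perfect square in Q since 466 is squarefree and ≠ 1. Hence x^2 - 54x + 263 is irreducible over Q and is the minimal polynomial of α.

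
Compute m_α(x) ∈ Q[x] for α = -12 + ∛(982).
m_α(x) = x^3 + 36x^2 + 432x + 746

Set β = α + 12 = ∛(982), so β^3 = 982. Then (α + 12)^3 - 982 = 0, i.e. α is a root of g(x) = (x + 12)^3 - 982 = x^3 + 36x^2 + 432x + 746. Since g(x) = h(x + 12) where h(x) = x^3 - 982, and h is irreducible over Q (because 982 is not a perfect cube, so h has no rational root, and a monic cubic with no rational root is irreducible), g is also irreducible (irreducibility is preserved under the substitution x → x + 12). Hence m_α(x) = x^3 + 36x^2 + 432x + 746.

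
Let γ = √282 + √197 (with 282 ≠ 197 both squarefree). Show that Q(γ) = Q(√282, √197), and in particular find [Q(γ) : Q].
[Q(γ) : Q] = 4 (equivalently, Q(γ) = Q(√282, √197))

Obviously Q(γ) ⊆ Q(√282, √197), and [Q(√282, √197):Q] = 4 (since 282, 197 are distinct squarefree integers > 1 with 55554 not a perfect square). To show equality we compute the minimal polynomial of γ. From γ = √282 + √197: γ^2 = 282 + 2√(55554) + 197 = 479 + 2√(55554), so γ^2 - 479 = 2√(55554); squaring, (γ^2 - 479)^2 = 4·55554, i.e. γ^4 - 958γ^2 + 229441 - 222216 = 0, i.e. γ^4 - 958γ^2 + 7225 = 0. So γ is a root of x^4 - 958x^2 + 7225. This polynomial is irreducible over Q: it has no rational root (each ±√282 ± √197 is irrational), and any factorization into two quadratics over Q would force √(55554) ∈ Q (pairing opposite roots) or √282, √197 ∈ Q (other pairings), all impossible. Hence [Q(γ):Q] = 4 = [Q(√282, √197):Q], so Q(γ) = Q(√282, √197).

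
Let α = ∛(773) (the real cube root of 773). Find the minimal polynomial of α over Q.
m_α(x) = x^3 - 773

α satisfies α^3 = 773, so x^3 - 773 annihilates α. By the rational root test, a rational root p/q (in lowest terms) of x^3 - 773 would satisfy p^3 = 773 q^3, forcing q = 1 and p^3 = 773; but 773 is not a perfect cube, contradiction. A monic cubic over Q with no rational root is irreducible (any nontrivial factorization would include a linear factor). Hence x^3 - 773 is the minimal polynomial of α, and in particular [Q(α):Q] = 3.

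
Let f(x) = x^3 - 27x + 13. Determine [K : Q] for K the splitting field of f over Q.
[K : Q] = 6

By the rational root test, any rational root of the monic integer polynomial f(x) = x^3 - 27x + 13 must be an integer dividing the constant term 13, i.e. one of ±{1, 13}. Evaluating: f(1) = -13, f(-1) = 39, f(13) = 1859, f(-13) = -1833; none is 0, so f has no rational root and is therefore irreducible over Q (a cubic with no linear factor over a field is irreducible). For an irreducible cubic, the Galois group is A_3 or S_3 according as the discriminant disc(f) = -4a^3 - 27b^2 = -4·(-27)^3 - 27·(13)^2 = 74169 is or is not a square in Q. Here disc(f) = 74169 is not a perfect square in Q, so the Galois group of f over Q is not contained in A_3 and must be all of S_3. The splitting field has degree |S_3| = 6 over Q, so [K : Q] = 6.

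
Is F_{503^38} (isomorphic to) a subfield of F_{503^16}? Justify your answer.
No: F_{503^38} is not a subfield of F_{503^16}

F_{p^m} embeds in F_{p^n} iff m | n. Here 38 ∤ 16 (since 16 = 0·38 + 16 with remainder 16 ≠ 0), so F_{503^38} is not a subfield of F_{503^16}. Equivalently: if it were, the tower law would give 38 = [F_{503^38}:F_503] dividing [F_{503^16}:F_503] = 16, contradiction.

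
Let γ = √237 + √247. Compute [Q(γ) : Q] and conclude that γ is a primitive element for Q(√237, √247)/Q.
[Q(γ) : Q] = 4 (equivalently, Q(γ) = Q(√237, √247))

Obviously Q(γ) ⊆ Q(√237, √247), and [Q(√237, √247):Q] = 4 (since 237, 247 are distinct squarefree integers > 1 with 58539 not a perfect square). To show equality we compute the minimal polynomial of γ. From γ = √237 + √247: γ^2 = 237 + 2√(58539) + 247 = 484 + 2√(58539), so γ^2 - 484 = 2√(58539); squaring, (γ^2 - 484)^2 = 4·58539, i.e. γ^4 - 968γ^2 + 234256 - 234156 = 0, i.e. γ^4 - 968γ^2 + 100 = 0. So γ is a root of x^4 - 968x^2 + 100. This polynomial is irreducible over Q: it has no rational root (each ±√237 ± √247 is irrational), and any factorization into two quadratics over Q would force √(58539) ∈ Q (pairing opposite roots) or √237, √247 ∈ Q (other pairings), all impossible. Hence [Q(γ):Q] = 4 = [Q(√237, √247):Q], so Q(γ) = Q(√237, √247).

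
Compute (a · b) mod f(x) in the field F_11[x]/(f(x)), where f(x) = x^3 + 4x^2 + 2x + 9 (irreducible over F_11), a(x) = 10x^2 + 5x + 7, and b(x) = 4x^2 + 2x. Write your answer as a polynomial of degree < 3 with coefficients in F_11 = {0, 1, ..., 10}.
a · b ≡ 9x^2 + 4x + 2 (mod f(x))

Multiply in F_11[x]: a(x)·b(x) = (10x^2 + 5x + 7)·(4x^2 + 2x) = 7x^4 + 7x^3 + 5x^2 + 3x. This has degree ≥ 3, so divide by f(x) over F_11: 7x^4 + 7x^3 + 5x^2 + 3x = (7x + 1)·(x^3 + 4x^2 + 2x + 9) + (9x^2 + 4x + 2). Hence a·b ≡ 9x^2 + 4x + 2 (mod f). (F_11[x]/(f) is a field with 11^3 = 1331 elements since f is irreducible of degree 3.)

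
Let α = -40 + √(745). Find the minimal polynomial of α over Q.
m_α(x) = x^2 + 80x + 855

From α + 40 = √(745), squaring gives (α + 40)^2 = 745, i.e. α^2 + 80α + 1600 = 745, so α^2 + 80α + 855 = 0. The discriminant of x^2 + 80x + 855 is (80)^2 - 4·(855) = 6400 - 3420 = 2980, and 4·(745) is not a perfect square in Q since 745 is squarefree and ≠ 1. Hence x^2 + 80x + 855 is irreducible over Q and is the minimal polynomial of α.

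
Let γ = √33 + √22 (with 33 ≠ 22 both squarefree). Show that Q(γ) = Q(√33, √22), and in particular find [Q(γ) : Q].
[Q(γ) : Q] = 4 (equivalently, Q(γ) = Q(√33, √22))

Obviously Q(γ) ⊆ Q(√33, √22), and [Q(√33, √22):Q] = 4 (since 33, 22 are distinct squarefree integers > 1 with 726 not a perfect square). To show equality we compute the minimal polynomial of γ. From γ = √33 + √22: γ^2 = 33 + 2√(726) + 22 = 55 + 2√(726), so γ^2 - 55 = 2√(726); squaring, (γ^2 - 55)^2 = 4·726, i.e. γ^4 - 110γ^2 + 3025 - 2904 = 0, i.e. γ^4 - 110γ^2 + 121 = 0. So γ is a root of x^4 - 110x^2 + 121. This polynomial is irreducible over Q: it has no rational root (each ±√33 ± √22 is irrational), and any factorization into two quadratics over Q would force √(726) ∈ Q (pairing opposite roots) or √33, √22 ∈ Q (other pairings), all impossible. Hence [Q(γ):Q] = 4 = [Q(√33, √22):Q], so Q(γ) = Q(√33, √22).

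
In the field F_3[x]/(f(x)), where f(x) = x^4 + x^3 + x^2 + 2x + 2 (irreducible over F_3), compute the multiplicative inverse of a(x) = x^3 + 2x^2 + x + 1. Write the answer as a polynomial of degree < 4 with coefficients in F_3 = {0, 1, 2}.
a(x)^(-1) ≡ 2x^2 + 2 (mod f(x))

Since f is irreducible over F_3, F_3[x]/(f) is a field and a(x) ≠ 0 has an inverse. Apply the extended Euclidean algorithm to f(x) and a(x) in F_3[x]: f(x) = (x + 2)·a(x) + (2x^2 + 2x);  a(x) = (2x + 2)·(2x^2 + 2x) + (1). The last nonzero remainder is the constant 1 = gcd(f, a) in F_3. Back-substituting through the division chain expresses 1 = s(x)·a(x) + t(x)·f(x) with s(x) ≡ 2x^2 + 2 (mod f), so a(x)^(-1) ≡ s(x) = 2x^2 + 2 (mod f). Check: (x^3 + 2x^2 + x + 1)·(2x^2 + 2) = 2x^5 + x^4 + x^3 + 2x + 2 ≡ 1 (mod x^4 + x^3 + x^2 + 2x + 2).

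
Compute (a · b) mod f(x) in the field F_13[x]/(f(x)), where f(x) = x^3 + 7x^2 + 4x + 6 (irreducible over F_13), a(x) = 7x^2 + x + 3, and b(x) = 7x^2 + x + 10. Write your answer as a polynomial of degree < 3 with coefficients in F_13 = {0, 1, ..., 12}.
a · b ≡ 2x^2 + 8x + 2 (mod f(x))

Multiply in F_13[x]: a(x)·b(x) = (7x^2 + x + 3)·(7x^2 + x + 10) = 10x^4 + x^3 + x^2 + 4. This has degree ≥ 3, so divide by f(x) over F_13: 10x^4 + x^3 + x^2 + 4 = (10x + 9)·(x^3 + 7x^2 + 4x + 6) + (2x^2 + 8x + 2). Hence a·b ≡ 2x^2 + 8x + 2 (mod f). (F_13[x]/(f) is a field with 13^3 = 2197 elements since f is irreducible of degree 3.)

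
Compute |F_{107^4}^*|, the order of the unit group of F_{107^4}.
|F_{107^4}^*| = 131079600

F_{107^4} has 107^4 = 131079601 elements; its multiplicative group consists of all nonzero elements, so |F_{107^4}^*| = 131079601 - 1 = 131079600. (It is cyclic since any finite subgroup of the multiplicative group of a field is cyclic.)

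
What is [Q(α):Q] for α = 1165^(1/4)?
[Q(α):Q] = 4

α is a root of x^4 - 1165. By Eisenstein's criterion at the prime p = 5 (which divides the constant term 1165 but p^2 = 25 does not, since 1165 is squarefree), x^4 - 1165 is irreducible over Q. Hence [Q(α):Q] = 4.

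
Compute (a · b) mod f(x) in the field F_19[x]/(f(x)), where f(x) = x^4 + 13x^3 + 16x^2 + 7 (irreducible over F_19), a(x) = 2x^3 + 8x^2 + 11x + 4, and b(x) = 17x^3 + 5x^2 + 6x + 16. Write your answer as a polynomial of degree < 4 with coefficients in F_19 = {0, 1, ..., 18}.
a · b ≡ 15x^3 + 3x^2 + 11x + 1 (mod f(x))

Multiply in F_19[x]: a(x)·b(x) = (2x^3 + 8x^2 + 11x + 4)·(17x^3 + 5x^2 + 6x + 16) = 15x^6 + 13x^5 + 11x^4 + 13x^3 + 5x^2 + 10x + 7. This has degree ≥ 4, so divide by f(x) over F_19: 15x^6 + 13x^5 + 11x^4 + 13x^3 + 5x^2 + 10x + 7 = (15x^2 + 8x + 9)·(x^4 + 13x^3 + 16x^2 + 7) + (15x^3 + 3x^2 + 11x + 1). Hence a·b ≡ 15x^3 + 3x^2 + 11x + 1 (mod f). (F_19[x]/(f) is a field with 19^4 = 130321 elements since f is irreducible of degree 4.)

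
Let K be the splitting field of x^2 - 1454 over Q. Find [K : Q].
[K : Q] = 2

f(x) = x^2 - 1454 factors as (x - √1454)(x + √1454). The splitting field is K = Q(√1454). Since 1454 is squarefree and > 1, it is not a perfect square, so x^2 - 1454 is irreducible over Q and [Q(√1454) : Q] = 2. Hence [K : Q] = 2.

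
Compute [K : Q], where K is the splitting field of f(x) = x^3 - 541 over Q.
[K : Q] = 6

The roots of x^3 - 541 are ∛541, ω∛541, ω^2∛541 where ω = e^(2πi/3) is a primitive cube root of unity, so K = Q(∛541, ω). Now [Q(∛541):Q] = 3 (since 541 is not a perfect cube, x^3 - 541 is irreducible) and [Q(ω):Q] = 2. Both 2 and 3 divide [K:Q], and [K:Q] ≤ 3·2 = 6, so [K:Q] = 6. (Equivalently: Q(∛541) ⊂ R but ω ∉ R, so [K : Q(∛541)] = 2.)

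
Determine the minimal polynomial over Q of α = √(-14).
m_α(x) = x^2 + 14

α satisfies α^2 + 14 = 0, so x^2 + 14 annihilates α. Since d = -14 is squarefree and ≠ 1, it is not a perfect square in Q, so x^2 + 14 has no rational root and is therefore irreducible over Q (a degree-2 polynomial over a field is irreducible iff it has no root). Hence m_α(x) = x^2 + 14.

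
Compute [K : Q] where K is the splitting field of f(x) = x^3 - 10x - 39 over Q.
[K : Q] = 6

By the rational root test, any rational root of the monic integer polynomial f(x) = x^3 - 10x - 39 must be an integer dividing the constant term -39, i.e. one of ±{1, 3, 13, 39}. Evaluating: f(1) = -48, f(-1) = -30, f(3) = -42, f(-3) = -36, f(13) = 2028, f(-13) = -2106, f(39) = 58890, f(-39) = -58968; none is 0, so f has no rational root and is therefore irreducible over Q (a cubic with no linear factor over a field is irreducible). For an irreducible cubic, the Galois group is A_3 or S_3 according as the discriminant disc(f) = -4a^3 - 27b^2 = -4·(-10)^3 - 27·(-39)^2 = -37067 is or is not a square in Q. Here disc(f) = -37067 is not a perfect square in Q, so the Galois group of f over Q is not contained in A_3 and must be all of S_3. The splitting field has degree |S_3| = 6 over Q, so [K : Q] = 6.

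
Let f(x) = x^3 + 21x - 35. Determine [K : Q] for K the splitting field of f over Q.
[K : Q] = 6

By the rational root test, any rational root of the monic integer polynomial f(x) = x^3 + 21x - 35 must be an integer dividing the constant term -35, i.e. one of ±{1, 5, 7, 35}. Evaluating: f(1) = -13, f(-1) = -57, f(5) = 195, f(-5) = -265, f(7) = 455, f(-7) = -525, f(35) = 43575, f(-35) = -43645; none is 0, so f has no rational root and is therefore irreducible over Q (a cubic with no linear factor over a field is irreducible). For an irreducible cubic, the Galois group is A_3 or S_3 according as the discriminant disc(f) = -4a^3 - 27b^2 = -4·(21)^3 - 27·(-35)^2 = -70119 is or is not a square in Q. Here disc(f) = -70119 is not a perfect square in Q, so the Galois group of f over Q is not contained in A_3 and must be all of S_3. The splitting field has degree |S_3| = 6 over Q, so [K : Q] = 6.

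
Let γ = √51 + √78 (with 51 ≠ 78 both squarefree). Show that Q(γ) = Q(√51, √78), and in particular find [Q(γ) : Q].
[Q(γ) : Q] = 4 (equivalently, Q(γ) = Q(√51, √78))

Obviously Q(γ) ⊆ Q(√51, √78), and [Q(√51, √78):Q] = 4 (since 51, 78 are distinct squarefree integers > 1 with 3978 not a perfect square). To show equality we compute the minimal polynomial of γ. From γ = √51 + √78: γ^2 = 51 + 2√(3978) + 78 = 129 + 2√(3978), so γ^2 - 129 = 2√(3978); squaring, (γ^2 - 129)^2 = 4·3978, i.e. γ^4 - 258γ^2 + 16641 - 15912 = 0, i.e. γ^4 - 258γ^2 + 729 = 0. So γ is a root of x^4 - 258x^2 + 729. This polynomial is irreducible over Q: it has no rational root (each ±√51 ± √78 is irrational), and any factorization into two quadratics over Q would force √(3978) ∈ Q (pairing opposite roots) or √51, √78 ∈ Q (other pairings), all impossible. Hence [Q(γ):Q] = 4 = [Q(√51, √78):Q], so Q(γ) = Q(√51, √78).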